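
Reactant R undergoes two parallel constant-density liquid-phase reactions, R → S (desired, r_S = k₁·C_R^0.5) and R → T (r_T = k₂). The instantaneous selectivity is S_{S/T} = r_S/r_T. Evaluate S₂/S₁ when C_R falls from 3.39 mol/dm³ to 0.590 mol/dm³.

S_{S/T} = (k₁/k₂)·C_R^0.5, so S₂/S₁ = (C_{R,2}/C_{R,1})^0.5.
= (0.590/3.39)^0.5 = (0.1740)^0.5 = 0.417.

0.417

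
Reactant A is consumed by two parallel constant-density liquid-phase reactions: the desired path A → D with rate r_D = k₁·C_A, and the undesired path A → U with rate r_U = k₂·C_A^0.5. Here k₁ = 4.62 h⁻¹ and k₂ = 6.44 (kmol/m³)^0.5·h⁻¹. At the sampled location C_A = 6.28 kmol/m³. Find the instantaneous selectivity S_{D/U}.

1.80

S_{D/U} = r_D/r_U = (k₁·C_A)/(k₂·C_A^0.5) = (k₁/k₂)·C_A^0.5.
= (4.62×6.280) / (6.44×6.280^0.5) = 29.01/16.14 = 1.80.
Since the desired path is higher order in A, keeping C_A high (PFR or concentrated feed) favours D.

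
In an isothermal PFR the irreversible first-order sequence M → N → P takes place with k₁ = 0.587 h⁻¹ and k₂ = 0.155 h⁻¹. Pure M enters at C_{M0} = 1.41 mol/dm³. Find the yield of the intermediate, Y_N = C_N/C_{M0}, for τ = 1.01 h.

Solving the coupled first-order balances gives C_N(τ) = [k₁/(k₂−k₁)]·C_{M0}·(e^(−k₁τ) − e^(−k₂τ)).
e^(−k₁τ) = e^(−0.587×1.01) = e^(−0.5929) = 0.5527; e^(−k₂τ) = e^(−0.1565) = 0.8551.
C_N = 0.587×1.41/(0.155−0.587) × (0.5527−0.8551) = (-1.916)×(-0.3024) = 0.5793 mol/dm³.
Y_N = C_N/C_{M0} = 0.5793/1.41 = 0.411.

0.411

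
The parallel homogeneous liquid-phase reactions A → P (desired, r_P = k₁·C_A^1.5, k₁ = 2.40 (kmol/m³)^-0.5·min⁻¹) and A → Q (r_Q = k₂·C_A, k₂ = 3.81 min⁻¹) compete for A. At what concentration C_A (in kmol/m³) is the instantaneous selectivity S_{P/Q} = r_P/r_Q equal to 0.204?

0.105 kmol/m³

S_{P/Q} = (k₁/k₂)·C_A^0.5 ⇒ C_A = (S·k₂/k₁)^(2).
= (0.204×3.81/2.40)^(2) = (0.3238)^(2) = 0.105 kmol/m³.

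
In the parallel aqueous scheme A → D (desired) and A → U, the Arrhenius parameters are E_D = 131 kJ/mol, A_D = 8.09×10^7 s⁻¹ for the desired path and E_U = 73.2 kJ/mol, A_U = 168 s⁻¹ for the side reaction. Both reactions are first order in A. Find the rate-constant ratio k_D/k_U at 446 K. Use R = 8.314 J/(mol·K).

With equal orders, S_{D/U} = k_D/k_U = (A_D/A_U)·exp[(E_U−E_D)/(RT)].
(E_U−E_D)/(RT) = (73.2−131)×10³/(8.314×446) = -57800/3708 = -15.59.
k_D/k_U = (8.09×10^7/168)·exp(-15.59) = 4.815×10^5 × 1.700×10^-7 = 0.0818.

0.0818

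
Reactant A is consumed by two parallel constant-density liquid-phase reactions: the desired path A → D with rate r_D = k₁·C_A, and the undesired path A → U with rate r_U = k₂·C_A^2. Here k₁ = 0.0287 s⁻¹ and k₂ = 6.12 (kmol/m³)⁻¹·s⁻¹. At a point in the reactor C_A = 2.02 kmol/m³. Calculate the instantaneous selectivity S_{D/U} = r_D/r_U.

S_{D/U} = r_D/r_U = (k₁·C_A)/(k₂·C_A^2) = (k₁/k₂)·C_A⁻¹.
= (0.0287×2.020) / (6.12×2.020^2) = 0.05797/24.97 = 0.00232.
The undesired path is higher order in A, so low C_A (CSTR or dilute feed) favours D.

0.00232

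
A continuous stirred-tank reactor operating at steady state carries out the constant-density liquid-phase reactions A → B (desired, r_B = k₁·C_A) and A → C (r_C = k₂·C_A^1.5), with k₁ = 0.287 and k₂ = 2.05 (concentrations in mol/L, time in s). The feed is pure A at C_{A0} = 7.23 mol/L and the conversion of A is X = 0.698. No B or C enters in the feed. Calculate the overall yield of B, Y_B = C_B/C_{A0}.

0.0604

Exit C_A = C_{A0}(1−X) = 7.23×0.302 = 2.183 mol/L.
In a CSTR the entire volume is at exit conditions, so r_B = 0.287×2.183 = 0.6267 and r_C = 2.05×2.183^1.5 = 6.614.
Fraction of consumed A going to B: r_B/(r_B+r_C) = 0.08655.
C_B = 0.08655·C_{A0}·X = 0.08655×7.23×0.698 = 0.437 mol/L; Y_B = C_B/C_{A0} = 0.0604.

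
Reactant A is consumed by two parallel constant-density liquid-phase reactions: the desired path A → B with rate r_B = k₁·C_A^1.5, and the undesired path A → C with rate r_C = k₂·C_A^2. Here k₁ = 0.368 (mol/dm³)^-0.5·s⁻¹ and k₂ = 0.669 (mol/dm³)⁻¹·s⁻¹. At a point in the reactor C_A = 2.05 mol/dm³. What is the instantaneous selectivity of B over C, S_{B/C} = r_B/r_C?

S_{B/C} = r_B/r_C = (k₁·C_A^1.5)/(k₂·C_A^2) = (k₁/k₂)·C_A^-0.5.
= (0.368×2.050^1.5) / (0.669×2.050^2) = 1.080/2.811 = 0.384.
The undesired path is higher order in A, so low C_A (CSTR or dilute feed) favours B.

0.384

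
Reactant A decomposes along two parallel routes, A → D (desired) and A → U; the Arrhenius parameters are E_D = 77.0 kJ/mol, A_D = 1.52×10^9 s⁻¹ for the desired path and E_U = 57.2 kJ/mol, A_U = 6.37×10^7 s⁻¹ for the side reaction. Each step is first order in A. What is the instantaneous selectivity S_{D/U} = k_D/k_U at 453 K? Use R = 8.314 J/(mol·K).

0.124

k_D/k_U = (A_D/A_U)·exp[−(E_D−E_U)/(RT)] = (A_D/A_U)·exp[(E_U−E_D)/(RT)].
(E_U−E_D)/(RT) = (57.2−77.0)×10³/(8.314×453) = -19800/3766 = -5.257.
k_D/k_U = (1.52×10^9/6.37×10^7)·exp(-5.257) = 23.86 × 0.005210 = 0.124.
Since E_D > E_U, raising the temperature improves selectivity toward D.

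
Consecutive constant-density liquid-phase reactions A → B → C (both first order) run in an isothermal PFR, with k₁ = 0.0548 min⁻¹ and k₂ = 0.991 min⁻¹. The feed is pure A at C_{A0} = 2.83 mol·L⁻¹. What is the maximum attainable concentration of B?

0.132 mol·L⁻¹

At the optimum, C_{B,max}/C_{A0} = (k₁/k₂)^[k₂/(k₂−k₁)].
= (0.0548/0.991)^(0.991/(0.991−0.0548)) = (0.05530)^(1.059) = 0.04668.
C_{B,max} = 0.04668×2.83 = 0.132 mol·L⁻¹.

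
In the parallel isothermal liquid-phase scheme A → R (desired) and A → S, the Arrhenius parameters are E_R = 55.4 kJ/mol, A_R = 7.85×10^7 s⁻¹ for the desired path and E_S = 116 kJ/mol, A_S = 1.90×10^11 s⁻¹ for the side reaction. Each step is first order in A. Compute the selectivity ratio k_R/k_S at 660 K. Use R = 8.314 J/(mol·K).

25.8

With equal orders, S_{R/S} = k_R/k_S = (A_R/A_S)·exp[(E_S−E_R)/(RT)].
(E_S−E_R)/(RT) = (116−55.4)×10³/(8.314×660) = 60600/5487 = 11.04.
k_R/k_S = (7.85×10^7/1.90×10^11)·exp(11.04) = 4.132×10^-4 × 62555 = 25.8.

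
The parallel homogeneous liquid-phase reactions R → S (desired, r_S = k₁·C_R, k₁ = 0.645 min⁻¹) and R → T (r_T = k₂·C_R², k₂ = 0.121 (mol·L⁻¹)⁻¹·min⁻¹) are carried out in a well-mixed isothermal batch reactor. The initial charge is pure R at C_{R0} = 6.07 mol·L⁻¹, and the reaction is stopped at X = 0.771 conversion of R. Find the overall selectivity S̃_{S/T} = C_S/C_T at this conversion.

1.51

C_R = C_{R0}(1−X) = 1.390 mol·L⁻¹.
Along a PFR/batch, dC_S/dC_R = −r_S/(r_S+r_T) = −k₁/(k₁+k₂·C_R).
Integrating from C_{R0} to C_R: C_S = (0.645/0.121)·ln[(0.645+0.121·6.07)/(0.645+0.121·1.39)] = 5.331·ln(1.379/0.8132) = 2.817 mol·L⁻¹.
C_T = (C_{R0}−C_R)−C_S = 1.863 mol·L⁻¹; S̃_{S/T} = 2.817/1.863 = 1.51.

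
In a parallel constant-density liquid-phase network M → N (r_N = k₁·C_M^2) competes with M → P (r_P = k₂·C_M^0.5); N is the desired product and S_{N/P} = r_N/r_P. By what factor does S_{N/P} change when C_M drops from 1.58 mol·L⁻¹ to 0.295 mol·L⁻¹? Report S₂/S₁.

0.0807

S_{N/P} = (k₁/k₂)·C_M^1.5, so S₂/S₁ = (C_{M,2}/C_{M,1})^1.5.
= (0.295/1.58)^1.5 = (0.1867)^1.5 = 0.0807.
Selectivity toward N falls as C_M falls — high-concentration operation is favoured.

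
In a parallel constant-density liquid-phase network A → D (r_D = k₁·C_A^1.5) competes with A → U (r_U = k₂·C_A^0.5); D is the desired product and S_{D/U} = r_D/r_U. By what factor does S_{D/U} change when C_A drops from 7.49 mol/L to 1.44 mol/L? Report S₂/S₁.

0.192

S_{D/U} = (k₁/k₂)·C_A, so S₂/S₁ = (C_{A,2}/C_{A,1}).
= 1.44/7.49 = 0.192.
Selectivity toward D falls as C_A falls — high-concentration operation is favoured.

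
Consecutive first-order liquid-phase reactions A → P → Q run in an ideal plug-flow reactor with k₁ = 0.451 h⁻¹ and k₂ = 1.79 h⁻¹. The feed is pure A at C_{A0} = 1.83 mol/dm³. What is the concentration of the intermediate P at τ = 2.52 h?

For first-order series with pure A initially, C_P(τ) = k₁C_{A0}/(k₂−k₁)·(e^(−k₁τ) − e^(−k₂τ)).
e^(−k₁τ) = e^(−0.451×2.52) = e^(−1.137) = 0.3209; e^(−k₂τ) = e^(−4.511) = 0.01099.
C_P = 0.451×1.83/(1.79−0.451) × (0.3209−0.01099) = 0.6164×0.3099 = 0.1910 mol/dm³.

0.191 mol/dm³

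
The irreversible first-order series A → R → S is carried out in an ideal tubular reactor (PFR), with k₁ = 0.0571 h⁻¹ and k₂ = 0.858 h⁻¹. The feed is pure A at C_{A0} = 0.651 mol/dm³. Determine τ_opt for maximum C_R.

For first-order series the maximum of C_R occurs at τ_opt = ln(k₂/k₁)/(k₂−k₁).
= ln(0.858/0.0571)/(0.858−0.0571) = ln(15.03)/0.8009 = 2.710/0.8009 = 3.38 h.

3.38 h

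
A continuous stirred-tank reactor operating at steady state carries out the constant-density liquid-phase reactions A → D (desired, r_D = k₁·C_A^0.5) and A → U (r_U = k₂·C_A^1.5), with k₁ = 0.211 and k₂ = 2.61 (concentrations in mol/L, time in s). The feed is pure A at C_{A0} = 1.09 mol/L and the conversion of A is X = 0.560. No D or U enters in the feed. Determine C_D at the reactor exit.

Exit C_A = C_{A0}(1−X) = 1.09×0.440 = 0.4796 mol/L.
Rates in a CSTR are evaluated at the outlet concentration: r_D = 0.211×0.4796^0.5 = 0.1461, r_U = 2.61×0.4796^1.5 = 0.8669.
Fraction of consumed A going to D: r_D/(r_D+r_U) = 0.1442.
C_D = 0.1442·C_{A0}·X = 0.1442×1.09×0.560 = 0.0880 mol/L.

0.0880 mol/L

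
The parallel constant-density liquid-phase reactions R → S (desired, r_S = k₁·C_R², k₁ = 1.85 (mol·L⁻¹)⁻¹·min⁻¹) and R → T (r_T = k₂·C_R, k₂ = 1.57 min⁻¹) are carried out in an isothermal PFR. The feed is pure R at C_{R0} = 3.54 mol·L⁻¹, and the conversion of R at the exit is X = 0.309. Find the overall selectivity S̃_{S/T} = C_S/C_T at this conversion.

C_R = C_{R0}(1−X) = 2.446 mol·L⁻¹.
Along a PFR/batch, dC_T/dC_R = −r_T/(r_S+r_T) = −k₂/(k₂+k₁·C_R).
Integrating from C_{R0} to C_R: C_T = (1.57/1.85)·ln[(1.57+1.85·3.54)/(1.57+1.85·2.45)] = 0.8486·ln(8.119/6.095) = 0.2433 mol·L⁻¹.
Then C_S = (C_{R0}−C_R) − C_T = 1.094 − 0.2433 = 0.8506 mol·L⁻¹.
S̃_{S/T} = C_S/C_T = 0.8506/0.2433 = 3.50.

3.50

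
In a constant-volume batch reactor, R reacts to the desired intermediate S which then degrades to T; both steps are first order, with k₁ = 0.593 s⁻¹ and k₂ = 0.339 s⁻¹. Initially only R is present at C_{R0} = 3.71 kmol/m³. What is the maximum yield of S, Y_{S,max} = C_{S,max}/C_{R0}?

0.474

Evaluating C_S at t_opt = ln(k₂/k₁)/(k₂−k₁) gives C_{S,max}/C_{R0} = (k₁/k₂)^[k₂/(k₂−k₁)].
= (0.593/0.339)^(0.339/(0.339−0.593)) = (1.749)^(-1.335) = 0.4741.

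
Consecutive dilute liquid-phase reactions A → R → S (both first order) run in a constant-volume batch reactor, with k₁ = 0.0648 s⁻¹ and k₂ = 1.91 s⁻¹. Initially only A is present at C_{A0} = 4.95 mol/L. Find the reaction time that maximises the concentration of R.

1.83 s

For first-order series the maximum of C_R occurs at t_opt = ln(k₂/k₁)/(k₂−k₁).
= ln(1.91/0.0648)/(1.91−0.0648) = ln(29.48)/1.845 = 3.384/1.845 = 1.83 s.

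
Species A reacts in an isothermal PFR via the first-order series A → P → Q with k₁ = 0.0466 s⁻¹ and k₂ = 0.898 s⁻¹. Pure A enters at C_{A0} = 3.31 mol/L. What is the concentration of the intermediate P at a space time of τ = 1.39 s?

For first-order series with pure A initially, C_P(τ) = k₁C_{A0}/(k₂−k₁)·(e^(−k₁τ) − e^(−k₂τ)).
e^(−k₁τ) = e^(−0.0466×1.39) = e^(−0.06477) = 0.9373; e^(−k₂τ) = e^(−1.248) = 0.2870.
C_P = 0.0466×3.31/(0.898−0.0466) × (0.9373−0.2870) = 0.1812×0.6503 = 0.1178 mol/L.

0.118 mol/L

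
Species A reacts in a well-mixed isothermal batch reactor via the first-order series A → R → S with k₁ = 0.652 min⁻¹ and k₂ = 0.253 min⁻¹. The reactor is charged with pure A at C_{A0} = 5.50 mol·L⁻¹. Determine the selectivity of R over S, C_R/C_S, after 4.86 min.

The intermediate concentration in a first-order A→B→C sequence is C_R = k₁C_{A0}(e^(−k₁t) − e^(−k₂t))/(k₂−k₁).
e^(−k₁t) = e^(−0.652×4.86) = e^(−3.169) = 0.04206; e^(−k₂t) = e^(−1.230) = 0.2924.
C_R = 0.652×5.50/(0.253−0.652) × (0.04206−0.2924) = (-8.987)×(-0.2504) = 2.250 mol·L⁻¹.
C_A = C_{A0}e^(−k₁t) = 0.2313 mol·L⁻¹, so C_S = C_{A0}−C_A−C_R = 3.019 mol·L⁻¹; C_R/C_S = 0.745.

0.745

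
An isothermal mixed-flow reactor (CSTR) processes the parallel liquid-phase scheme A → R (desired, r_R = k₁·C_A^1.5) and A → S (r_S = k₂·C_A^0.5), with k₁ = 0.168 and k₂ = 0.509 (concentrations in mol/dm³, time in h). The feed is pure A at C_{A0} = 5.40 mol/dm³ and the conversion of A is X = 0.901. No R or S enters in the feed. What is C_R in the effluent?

Exit C_A = C_{A0}(1−X) = 5.40×0.0990 = 0.5346 mol/dm³.
A CSTR operates uniformly at the exit composition, giving r_R = 0.06567 and r_S = 0.3722 (each k·C_A^n at C_A = 0.5346).
Fraction of consumed A going to R: r_R/(r_R+r_S) = 0.1500.
C_R = 0.1500·C_{A0}·X = 0.1500×5.40×0.901 = 0.730 mol/dm³.

0.730 mol/dm³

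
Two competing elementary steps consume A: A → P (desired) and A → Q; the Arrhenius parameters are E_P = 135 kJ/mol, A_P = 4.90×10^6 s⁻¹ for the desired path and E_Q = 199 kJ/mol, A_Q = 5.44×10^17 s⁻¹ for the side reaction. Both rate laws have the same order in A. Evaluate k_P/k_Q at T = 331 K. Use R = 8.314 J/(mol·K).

0.113

Since both paths have the same order in A, the concentration cancels and S_{P/Q} = k_P/k_Q = (A_P/A_Q)·exp[(E_Q−E_P)/(RT)].
(E_Q−E_P)/(RT) = (199−135)×10³/(8.314×331) = 64000/2752 = 23.26.
k_P/k_Q = (4.90×10^6/5.44×10^17)·exp(23.26) = 9.007×10^-12 × 1.259×10^10 = 0.113.
Since E_P < E_Q, lowering the temperature improves selectivity toward P.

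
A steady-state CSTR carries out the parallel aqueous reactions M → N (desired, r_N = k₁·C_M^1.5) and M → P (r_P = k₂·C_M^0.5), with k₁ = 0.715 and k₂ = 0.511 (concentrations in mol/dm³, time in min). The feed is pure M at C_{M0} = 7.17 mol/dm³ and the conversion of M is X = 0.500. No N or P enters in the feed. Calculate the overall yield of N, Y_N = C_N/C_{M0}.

Exit C_M = C_{M0}(1−X) = 7.17×0.500 = 3.585 mol/dm³.
A CSTR operates uniformly at the exit composition, giving r_N = 4.853 and r_P = 0.9675 (each k·C_M^n at C_M = 3.585).
Fraction of consumed M going to N: r_N/(r_N+r_P) = 0.8338.
C_N = 0.8338·C_{M0}·X = 0.8338×7.17×0.500 = 2.99 mol/dm³; Y_N = C_N/C_{M0} = 0.417.

0.417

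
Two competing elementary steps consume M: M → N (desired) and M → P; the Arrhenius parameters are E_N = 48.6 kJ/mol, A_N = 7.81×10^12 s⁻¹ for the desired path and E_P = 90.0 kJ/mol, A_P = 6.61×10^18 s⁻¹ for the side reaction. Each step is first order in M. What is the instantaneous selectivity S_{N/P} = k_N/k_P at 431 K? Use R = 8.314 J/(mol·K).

Since both paths have the same order in M, the concentration cancels and S_{N/P} = k_N/k_P = (A_N/A_P)·exp[(E_P−E_N)/(RT)].
(E_P−E_N)/(RT) = (90.0−48.6)×10³/(8.314×431) = 41400/3583 = 11.55.
k_N/k_P = (7.81×10^12/6.61×10^18)·exp(11.55) = 1.182×10^-6 × 1.041×10^5 = 0.123.

0.123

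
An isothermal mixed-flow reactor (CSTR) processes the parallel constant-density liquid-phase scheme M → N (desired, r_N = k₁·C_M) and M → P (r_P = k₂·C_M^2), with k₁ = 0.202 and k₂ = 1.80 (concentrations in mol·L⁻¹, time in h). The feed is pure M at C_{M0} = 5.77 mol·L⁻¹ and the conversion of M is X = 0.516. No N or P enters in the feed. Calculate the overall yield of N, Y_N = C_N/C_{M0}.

0.0199

Exit C_M = C_{M0}(1−X) = 5.77×0.484 = 2.793 mol·L⁻¹.
A CSTR operates uniformly at the exit composition, giving r_N = 0.5641 and r_P = 14.04 (each k·C_M^n at C_M = 2.793).
Fraction of consumed M going to N: r_N/(r_N+r_P) = 0.03863.
C_N = 0.03863·C_{M0}·X = 0.03863×5.77×0.516 = 0.115 mol·L⁻¹; Y_N = C_N/C_{M0} = 0.0199.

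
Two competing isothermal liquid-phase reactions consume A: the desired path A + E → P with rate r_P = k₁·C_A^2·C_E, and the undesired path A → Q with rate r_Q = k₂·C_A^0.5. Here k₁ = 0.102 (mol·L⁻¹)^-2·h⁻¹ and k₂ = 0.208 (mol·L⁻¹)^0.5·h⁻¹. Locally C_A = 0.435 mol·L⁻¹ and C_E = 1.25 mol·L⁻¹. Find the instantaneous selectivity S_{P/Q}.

S_{P/Q} = r_P/r_Q = (k₁·C_A^2·C_E)/(k₂·C_A^0.5) = (k₁/k₂)·C_A^1.5·C_E.
= (0.102×0.4350^2×1.250) / (0.208×0.4350^0.5) = 0.02413/0.1372 = 0.176.

0.176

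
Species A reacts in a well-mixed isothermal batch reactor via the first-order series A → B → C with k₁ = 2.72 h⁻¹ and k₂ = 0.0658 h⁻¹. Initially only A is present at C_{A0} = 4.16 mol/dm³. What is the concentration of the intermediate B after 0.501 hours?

Solving the coupled first-order balances gives C_B(t) = [k₁/(k₂−k₁)]·C_{A0}·(e^(−k₁t) − e^(−k₂t)).
e^(−k₁t) = e^(−2.72×0.501) = e^(−1.363) = 0.2560; e^(−k₂t) = e^(−0.03297) = 0.9676.
C_B = 2.72×4.16/(0.0658−2.72) × (0.2560−0.9676) = (-4.263)×(-0.7116) = 3.034 mol/dm³.

3.03 mol/dm³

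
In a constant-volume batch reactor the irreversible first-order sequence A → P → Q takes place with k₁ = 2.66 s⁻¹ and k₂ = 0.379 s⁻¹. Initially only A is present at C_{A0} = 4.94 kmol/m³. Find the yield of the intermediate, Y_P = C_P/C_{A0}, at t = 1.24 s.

The intermediate concentration in a first-order A→B→C sequence is C_P = k₁C_{A0}(e^(−k₁t) − e^(−k₂t))/(k₂−k₁).
e^(−k₁t) = e^(−2.66×1.24) = e^(−3.298) = 0.03694; e^(−k₂t) = e^(−0.4700) = 0.6250.
C_P = 2.66×4.94/(0.379−2.66) × (0.03694−0.6250) = (-5.761)×(-0.5881) = 3.388 kmol/m³.
Y_P = C_P/C_{A0} = 3.388/4.94 = 0.686.

0.686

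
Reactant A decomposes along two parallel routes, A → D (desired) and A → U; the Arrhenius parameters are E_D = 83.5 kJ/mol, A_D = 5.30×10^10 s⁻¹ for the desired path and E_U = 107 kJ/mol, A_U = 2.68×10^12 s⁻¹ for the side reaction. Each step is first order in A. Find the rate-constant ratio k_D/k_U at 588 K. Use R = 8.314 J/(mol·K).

With equal orders, S_{D/U} = k_D/k_U = (A_D/A_U)·exp[(E_U−E_D)/(RT)].
(E_U−E_D)/(RT) = (107−83.5)×10³/(8.314×588) = 23500/4889 = 4.807.
k_D/k_U = (5.30×10^10/2.68×10^12)·exp(4.807) = 0.01978 × 122.4 = 2.42.
Since E_D < E_U, lowering the temperature improves selectivity toward D.

2.42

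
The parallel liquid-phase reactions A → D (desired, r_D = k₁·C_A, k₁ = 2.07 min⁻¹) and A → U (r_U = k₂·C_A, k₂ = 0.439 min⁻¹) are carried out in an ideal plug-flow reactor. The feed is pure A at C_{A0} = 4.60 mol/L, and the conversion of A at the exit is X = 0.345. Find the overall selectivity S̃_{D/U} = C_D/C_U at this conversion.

4.72

C_A = C_{A0}(1−X) = 3.013 mol/L.
Both paths are first order in A, so the instantaneous fraction to D is constant: dC_D/d(−C_A) = k₁/(k₁+k₂) = 0.8250.
C_D = 0.8250·(C_{A0}−C_A) = 0.8250×1.587 = 1.31 mol/L.
C_U = (C_{A0}−C_A)−C_D = 0.2777 mol/L; S̃_{D/U} = 1.309/0.2777 = 4.72.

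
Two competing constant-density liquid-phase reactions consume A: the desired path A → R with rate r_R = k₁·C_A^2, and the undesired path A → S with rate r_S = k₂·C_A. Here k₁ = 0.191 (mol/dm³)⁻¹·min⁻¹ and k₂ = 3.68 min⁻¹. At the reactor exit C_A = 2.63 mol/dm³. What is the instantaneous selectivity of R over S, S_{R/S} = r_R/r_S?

S_{R/S} = r_R/r_S = (k₁·C_A^2)/(k₂·C_A) = (k₁/k₂)·C_A.
= (0.191×2.630^2) / (3.68×2.630) = 1.321/9.678 = 0.137.

0.137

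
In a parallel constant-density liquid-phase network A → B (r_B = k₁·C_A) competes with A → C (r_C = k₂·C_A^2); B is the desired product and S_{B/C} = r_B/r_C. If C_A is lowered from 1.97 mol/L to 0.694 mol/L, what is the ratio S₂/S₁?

S_{B/C} = (k₁/k₂)·C_A⁻¹, so S₂/S₁ = (C_{A,2}/C_{A,1})⁻¹.
= 1.97/0.694 = 2.84.
Selectivity toward B rises as C_A falls — low-concentration operation is favoured.

2.84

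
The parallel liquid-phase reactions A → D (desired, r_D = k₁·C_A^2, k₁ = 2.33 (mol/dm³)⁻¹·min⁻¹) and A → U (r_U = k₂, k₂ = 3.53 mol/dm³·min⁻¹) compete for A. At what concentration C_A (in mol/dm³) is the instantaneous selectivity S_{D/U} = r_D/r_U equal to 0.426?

S_{D/U} = (k₁/k₂)·C_A^2 ⇒ C_A = (S·k₂/k₁)^(0.5).
= (0.426×3.53/2.33)^(0.5) = (0.6454)^(0.5) = 0.803 mol/dm³.

0.803 mol/dm³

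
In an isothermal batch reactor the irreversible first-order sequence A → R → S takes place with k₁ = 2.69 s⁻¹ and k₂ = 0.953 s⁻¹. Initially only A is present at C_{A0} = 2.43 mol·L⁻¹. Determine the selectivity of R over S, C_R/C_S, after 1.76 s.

0.386

Solving the coupled first-order balances gives C_R(t) = [k₁/(k₂−k₁)]·C_{A0}·(e^(−k₁t) − e^(−k₂t)).
e^(−k₁t) = e^(−2.69×1.76) = e^(−4.734) = 0.008788; e^(−k₂t) = e^(−1.677) = 0.1869.
C_R = 2.69×2.43/(0.953−2.69) × (0.008788−0.1869) = (-3.763)×(-0.1781) = 0.6702 mol·L⁻¹.
C_A = C_{A0}e^(−k₁t) = 0.02135 mol·L⁻¹, so C_S = C_{A0}−C_A−C_R = 1.738 mol·L⁻¹; C_R/C_S = 0.386.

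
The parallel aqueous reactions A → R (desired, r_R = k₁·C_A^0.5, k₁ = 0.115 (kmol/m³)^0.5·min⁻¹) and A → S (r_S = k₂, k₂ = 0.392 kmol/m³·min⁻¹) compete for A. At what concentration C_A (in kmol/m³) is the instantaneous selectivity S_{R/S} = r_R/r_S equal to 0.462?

S_{R/S} = (k₁/k₂)·C_A^0.5 ⇒ C_A = (S·k₂/k₁)^(2).
= (0.462×0.392/0.115)^(2) = (1.575)^(2) = 2.48 kmol/m³.

2.48 kmol/m³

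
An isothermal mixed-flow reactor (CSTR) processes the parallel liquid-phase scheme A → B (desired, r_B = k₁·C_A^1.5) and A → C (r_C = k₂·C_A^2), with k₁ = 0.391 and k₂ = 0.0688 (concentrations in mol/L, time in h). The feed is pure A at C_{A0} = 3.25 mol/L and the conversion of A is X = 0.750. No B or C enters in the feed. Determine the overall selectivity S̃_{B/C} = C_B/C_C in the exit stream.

Exit C_A = C_{A0}(1−X) = 3.25×0.250 = 0.8125 mol/L.
Rates in a CSTR are evaluated at the outlet concentration: r_B = 0.391×0.8125^1.5 = 0.2864, r_C = 0.0688×0.8125^2 = 0.04542.
Overall selectivity = C_B/C_C = r_Bτ/(r_Cτ) = r_B/r_C = 6.30.

6.30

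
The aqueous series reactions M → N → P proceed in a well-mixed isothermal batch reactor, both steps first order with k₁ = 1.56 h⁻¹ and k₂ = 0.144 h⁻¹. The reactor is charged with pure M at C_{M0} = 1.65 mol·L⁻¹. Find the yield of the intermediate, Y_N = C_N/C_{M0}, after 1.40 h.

The intermediate concentration in a first-order A→B→C sequence is C_N = k₁C_{M0}(e^(−k₁t) − e^(−k₂t))/(k₂−k₁).
e^(−k₁t) = e^(−1.56×1.40) = e^(−2.184) = 0.1126; e^(−k₂t) = e^(−0.2016) = 0.8174.
C_N = 1.56×1.65/(0.144−1.56) × (0.1126−0.8174) = (-1.818)×(-0.7048) = 1.281 mol·L⁻¹.
Y_N = C_N/C_{M0} = 1.281/1.65 = 0.777.

0.777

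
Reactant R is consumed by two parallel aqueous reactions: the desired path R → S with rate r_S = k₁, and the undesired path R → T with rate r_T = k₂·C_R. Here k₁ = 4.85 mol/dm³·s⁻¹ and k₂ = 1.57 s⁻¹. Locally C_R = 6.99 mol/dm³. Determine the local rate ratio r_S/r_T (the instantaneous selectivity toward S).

0.442

S_{S/T} = r_S/r_T = (k₁)/(k₂·C_R) = (k₁/k₂)·C_R⁻¹.
= (4.85) / (1.57×6.990) = 4.850/10.97 = 0.442.
The undesired path is higher order in R, so low C_R (CSTR or dilute feed) favours S.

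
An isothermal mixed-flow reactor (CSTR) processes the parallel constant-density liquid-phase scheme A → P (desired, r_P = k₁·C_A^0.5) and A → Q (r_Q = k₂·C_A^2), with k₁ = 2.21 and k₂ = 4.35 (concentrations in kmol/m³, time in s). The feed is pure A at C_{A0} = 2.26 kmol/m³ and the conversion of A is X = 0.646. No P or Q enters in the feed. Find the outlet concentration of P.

0.606 kmol/m³

Exit C_A = C_{A0}(1−X) = 2.26×0.354 = 0.8000 kmol/m³.
Rates in a CSTR are evaluated at the outlet concentration: r_P = 2.21×0.8000^0.5 = 1.977, r_Q = 4.35×0.8000^2 = 2.784.
Fraction of consumed A going to P: r_P/(r_P+r_Q) = 0.4152.
C_P = 0.4152·C_{A0}·X = 0.4152×2.26×0.646 = 0.606 kmol/m³.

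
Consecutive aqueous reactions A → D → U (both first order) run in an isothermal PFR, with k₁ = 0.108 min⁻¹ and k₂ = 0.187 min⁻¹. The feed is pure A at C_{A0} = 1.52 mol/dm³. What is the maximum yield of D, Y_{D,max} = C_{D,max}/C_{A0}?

0.273

Evaluating C_D at τ_opt = ln(k₂/k₁)/(k₂−k₁) gives C_{D,max}/C_{A0} = (k₁/k₂)^[k₂/(k₂−k₁)].
= (0.108/0.187)^(0.187/(0.187−0.108)) = (0.5775)^(2.367) = 0.2727.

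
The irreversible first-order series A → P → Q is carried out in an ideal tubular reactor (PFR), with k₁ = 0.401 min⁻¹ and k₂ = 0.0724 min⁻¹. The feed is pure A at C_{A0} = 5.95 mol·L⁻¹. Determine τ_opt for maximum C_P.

Setting dC_P/dτ = 0 gives τ_opt = ln(k₂/k₁)/(k₂−k₁).
= ln(0.0724/0.401)/(0.0724−0.401) = ln(0.1805)/-0.3286 = -1.712/-0.3286 = 5.21 min.

5.21 min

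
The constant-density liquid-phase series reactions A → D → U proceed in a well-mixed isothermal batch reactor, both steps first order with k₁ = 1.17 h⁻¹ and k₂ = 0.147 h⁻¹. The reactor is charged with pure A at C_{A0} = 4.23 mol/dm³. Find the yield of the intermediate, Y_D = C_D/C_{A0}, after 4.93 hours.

The intermediate concentration in a first-order A→B→C sequence is C_D = k₁C_{A0}(e^(−k₁t) − e^(−k₂t))/(k₂−k₁).
e^(−k₁t) = e^(−1.17×4.93) = e^(−5.768) = 0.003126; e^(−k₂t) = e^(−0.7247) = 0.4845.
C_D = 1.17×4.23/(0.147−1.17) × (0.003126−0.4845) = (-4.838)×(-0.4813) = 2.329 mol/dm³.
Y_D = C_D/C_{A0} = 2.329/4.23 = 0.551.

0.551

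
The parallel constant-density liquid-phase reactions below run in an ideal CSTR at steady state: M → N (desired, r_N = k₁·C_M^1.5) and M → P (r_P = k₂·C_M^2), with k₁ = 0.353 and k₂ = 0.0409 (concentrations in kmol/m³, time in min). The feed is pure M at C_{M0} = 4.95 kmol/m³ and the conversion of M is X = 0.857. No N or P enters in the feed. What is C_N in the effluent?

Exit C_M = C_{M0}(1−X) = 4.95×0.143 = 0.7079 kmol/m³.
Rates in a CSTR are evaluated at the outlet concentration: r_N = 0.353×0.7079^1.5 = 0.2102, r_P = 0.0409×0.7079^2 = 0.02049.
Fraction of consumed M going to N: r_N/(r_N+r_P) = 0.9112.
C_N = 0.9112·C_{M0}·X = 0.9112×4.95×0.857 = 3.87 kmol/m³.

3.87 kmol/m³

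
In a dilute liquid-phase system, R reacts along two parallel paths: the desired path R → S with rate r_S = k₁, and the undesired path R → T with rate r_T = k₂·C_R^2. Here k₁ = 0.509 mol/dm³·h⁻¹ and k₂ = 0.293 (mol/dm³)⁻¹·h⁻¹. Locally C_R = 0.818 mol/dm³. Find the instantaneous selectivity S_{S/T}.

2.60

S_{S/T} = r_S/r_T = (k₁)/(k₂·C_R^2) = (k₁/k₂)·C_R^-2.
= (0.509) / (0.293×0.8180^2) = 0.5090/0.1961 = 2.60.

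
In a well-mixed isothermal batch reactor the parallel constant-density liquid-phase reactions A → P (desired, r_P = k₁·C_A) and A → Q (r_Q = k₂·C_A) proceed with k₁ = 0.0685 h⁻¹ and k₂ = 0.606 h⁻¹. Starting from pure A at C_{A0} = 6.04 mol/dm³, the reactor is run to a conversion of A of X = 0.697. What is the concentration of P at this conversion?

C_A = C_{A0}(1−X) = 1.830 mol/dm³.
Both paths are first order in A, so the instantaneous fraction to P is constant: dC_P/d(−C_A) = k₁/(k₁+k₂) = 0.1016.
C_P = 0.1016·(C_{A0}−C_A) = 0.1016×4.210 = 0.428 mol/dm³.

0.428 mol/dm³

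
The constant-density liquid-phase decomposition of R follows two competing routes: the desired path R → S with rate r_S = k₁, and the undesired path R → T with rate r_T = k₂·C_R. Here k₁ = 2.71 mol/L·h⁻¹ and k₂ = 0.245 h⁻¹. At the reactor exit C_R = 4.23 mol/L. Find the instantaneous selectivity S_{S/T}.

S_{S/T} = r_S/r_T = (k₁)/(k₂·C_R) = (k₁/k₂)·C_R⁻¹.
= (2.71) / (0.245×4.230) = 2.710/1.036 = 2.61.
The undesired path is higher order in R, so low C_R (CSTR or dilute feed) favours S.

2.61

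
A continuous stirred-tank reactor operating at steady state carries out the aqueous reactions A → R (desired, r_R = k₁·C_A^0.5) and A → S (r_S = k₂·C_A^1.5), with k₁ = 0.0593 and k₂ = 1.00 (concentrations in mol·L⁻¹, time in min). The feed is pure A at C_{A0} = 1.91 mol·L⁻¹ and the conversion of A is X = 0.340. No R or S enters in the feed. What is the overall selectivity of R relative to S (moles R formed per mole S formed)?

Exit C_A = C_{A0}(1−X) = 1.91×0.660 = 1.261 mol·L⁻¹.
A CSTR operates uniformly at the exit composition, giving r_R = 0.06658 and r_S = 1.415 (each k·C_A^n at C_A = 1.261).
Overall selectivity = C_R/C_S = r_Rτ/(r_Sτ) = r_R/r_S = 0.0470.

0.0470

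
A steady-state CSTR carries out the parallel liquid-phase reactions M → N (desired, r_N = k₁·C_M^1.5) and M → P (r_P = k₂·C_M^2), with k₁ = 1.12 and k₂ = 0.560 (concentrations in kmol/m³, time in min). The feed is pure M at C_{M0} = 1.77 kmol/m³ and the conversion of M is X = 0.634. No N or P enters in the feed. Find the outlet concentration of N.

Exit C_M = C_{M0}(1−X) = 1.77×0.366 = 0.6478 kmol/m³.
Rates in a CSTR are evaluated at the outlet concentration: r_N = 1.12×0.6478^1.5 = 0.5840, r_P = 0.560×0.6478^2 = 0.2350.
Fraction of consumed M going to N: r_N/(r_N+r_P) = 0.7130.
C_N = 0.7130·C_{M0}·X = 0.7130×1.77×0.634 = 0.800 kmol/m³.

0.800 kmol/m³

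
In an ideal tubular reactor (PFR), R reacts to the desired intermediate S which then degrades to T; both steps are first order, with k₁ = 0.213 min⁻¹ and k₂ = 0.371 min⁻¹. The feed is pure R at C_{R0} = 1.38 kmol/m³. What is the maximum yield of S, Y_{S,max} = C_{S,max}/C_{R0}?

Evaluating C_S at τ_opt = ln(k₂/k₁)/(k₂−k₁) gives C_{S,max}/C_{R0} = (k₁/k₂)^[k₂/(k₂−k₁)].
= (0.213/0.371)^(0.371/(0.371−0.213)) = (0.5741)^(2.348) = 0.2717.

0.272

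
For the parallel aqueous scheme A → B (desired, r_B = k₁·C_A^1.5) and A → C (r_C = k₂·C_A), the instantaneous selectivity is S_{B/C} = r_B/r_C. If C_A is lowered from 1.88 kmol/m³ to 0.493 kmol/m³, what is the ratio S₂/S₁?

S_{B/C} = (k₁/k₂)·C_A^0.5, so S₂/S₁ = (C_{A,2}/C_{A,1})^0.5.
= (0.493/1.88)^0.5 = (0.2622)^0.5 = 0.512.

0.512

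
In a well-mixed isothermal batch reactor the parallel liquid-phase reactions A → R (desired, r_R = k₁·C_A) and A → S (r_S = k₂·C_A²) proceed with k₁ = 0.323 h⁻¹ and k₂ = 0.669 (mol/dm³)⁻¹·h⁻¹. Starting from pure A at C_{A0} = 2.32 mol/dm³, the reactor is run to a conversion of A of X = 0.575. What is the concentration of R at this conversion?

0.312 mol/dm³

C_A = C_{A0}(1−X) = 0.9860 mol/dm³.
Along a PFR/batch, dC_R/dC_A = −r_R/(r_R+r_S) = −k₁/(k₁+k₂·C_A).
Integrating from C_{A0} to C_A: C_R = (0.323/0.669)·ln[(0.323+0.669·2.32)/(0.323+0.669·0.986)] = 0.4828·ln(1.875/0.9826) = 0.3120 mol/dm³.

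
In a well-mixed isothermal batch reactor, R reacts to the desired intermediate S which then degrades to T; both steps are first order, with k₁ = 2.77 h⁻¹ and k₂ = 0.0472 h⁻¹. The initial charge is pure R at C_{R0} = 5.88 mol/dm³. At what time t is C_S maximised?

For first-order series the maximum of C_S occurs at t_opt = ln(k₂/k₁)/(k₂−k₁).
= ln(0.0472/2.77)/(0.0472−2.77) = ln(0.01704)/-2.723 = -4.072/-2.723 = 1.50 h.

1.50 h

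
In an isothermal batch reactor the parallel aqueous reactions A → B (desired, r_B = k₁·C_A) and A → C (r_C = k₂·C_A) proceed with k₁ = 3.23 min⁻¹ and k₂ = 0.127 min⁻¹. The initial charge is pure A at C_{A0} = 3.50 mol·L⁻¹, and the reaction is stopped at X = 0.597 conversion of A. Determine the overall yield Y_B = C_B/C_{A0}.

0.574

C_A = C_{A0}(1−X) = 1.411 mol·L⁻¹.
Both paths are first order in A, so the instantaneous fraction to B is constant: dC_B/d(−C_A) = k₁/(k₁+k₂) = 0.9622.
C_B = 0.9622·(C_{A0}−C_A) = 0.9622×2.090 = 2.01 mol·L⁻¹.
Y_B = C_B/C_{A0} = 2.010/3.50 = 0.574.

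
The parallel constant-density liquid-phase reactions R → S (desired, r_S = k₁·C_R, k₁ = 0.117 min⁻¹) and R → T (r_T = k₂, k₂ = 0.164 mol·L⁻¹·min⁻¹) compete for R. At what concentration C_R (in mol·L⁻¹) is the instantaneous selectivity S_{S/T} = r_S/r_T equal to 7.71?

S_{S/T} = (k₁/k₂)·C_R ⇒ C_R = S·k₂/k₁.
= 7.71×0.164/0.117 = 10.8 mol·L⁻¹.

10.8 mol·L⁻¹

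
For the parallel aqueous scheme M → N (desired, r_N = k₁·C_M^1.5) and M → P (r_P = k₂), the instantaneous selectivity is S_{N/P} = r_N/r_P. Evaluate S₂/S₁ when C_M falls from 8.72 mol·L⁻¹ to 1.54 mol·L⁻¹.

S_{N/P} = (k₁/k₂)·C_M^1.5, so S₂/S₁ = (C_{M,2}/C_{M,1})^1.5.
= (1.54/8.72)^1.5 = (0.1766)^1.5 = 0.0742.
Selectivity toward N falls as C_M falls — high-concentration operation is favoured.

0.0742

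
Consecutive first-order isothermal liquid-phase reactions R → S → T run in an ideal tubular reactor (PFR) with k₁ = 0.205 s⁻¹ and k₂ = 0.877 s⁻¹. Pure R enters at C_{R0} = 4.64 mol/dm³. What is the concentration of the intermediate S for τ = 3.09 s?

0.657 mol/dm³

For first-order series with pure R initially, C_S(τ) = k₁C_{R0}/(k₂−k₁)·(e^(−k₁τ) − e^(−k₂τ)).
e^(−k₁τ) = e^(−0.205×3.09) = e^(−0.6334) = 0.5308; e^(−k₂τ) = e^(−2.710) = 0.06654.
C_S = 0.205×4.64/(0.877−0.205) × (0.5308−0.06654) = 1.415×0.4642 = 0.6571 mol/dm³.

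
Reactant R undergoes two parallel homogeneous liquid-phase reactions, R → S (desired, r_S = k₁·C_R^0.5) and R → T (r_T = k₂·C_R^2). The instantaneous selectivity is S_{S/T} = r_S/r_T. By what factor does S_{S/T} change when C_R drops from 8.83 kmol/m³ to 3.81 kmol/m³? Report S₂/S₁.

3.53

S_{S/T} = (k₁/k₂)·C_R^-1.5, so S₂/S₁ = (C_{R,2}/C_{R,1})^-1.5.
= (3.81/8.83)^(-1.5) = (0.4315)^(-1.5) = 3.53.
Selectivity toward S rises as C_R falls — low-concentration operation is favoured.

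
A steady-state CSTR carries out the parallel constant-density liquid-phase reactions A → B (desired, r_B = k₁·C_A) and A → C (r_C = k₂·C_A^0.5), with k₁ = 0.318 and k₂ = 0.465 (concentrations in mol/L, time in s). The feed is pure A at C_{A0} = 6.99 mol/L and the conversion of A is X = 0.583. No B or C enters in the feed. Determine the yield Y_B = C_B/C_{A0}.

Exit C_A = C_{A0}(1−X) = 6.99×0.417 = 2.915 mol/L.
Rates in a CSTR are evaluated at the outlet concentration: r_B = 0.318×2.915 = 0.9269, r_C = 0.465×2.915^0.5 = 0.7939.
Fraction of consumed A going to B: r_B/(r_B+r_C) = 0.5387.
C_B = 0.5387·C_{A0}·X = 0.5387×6.99×0.583 = 2.20 mol/L; Y_B = C_B/C_{A0} = 0.314.

0.314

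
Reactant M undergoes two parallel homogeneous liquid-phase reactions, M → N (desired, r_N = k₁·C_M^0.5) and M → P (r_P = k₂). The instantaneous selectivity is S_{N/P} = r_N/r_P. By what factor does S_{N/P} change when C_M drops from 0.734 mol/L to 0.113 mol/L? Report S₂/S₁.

0.392

S_{N/P} = (k₁/k₂)·C_M^0.5, so S₂/S₁ = (C_{M,2}/C_{M,1})^0.5.
= (0.113/0.734)^0.5 = (0.1540)^0.5 = 0.392.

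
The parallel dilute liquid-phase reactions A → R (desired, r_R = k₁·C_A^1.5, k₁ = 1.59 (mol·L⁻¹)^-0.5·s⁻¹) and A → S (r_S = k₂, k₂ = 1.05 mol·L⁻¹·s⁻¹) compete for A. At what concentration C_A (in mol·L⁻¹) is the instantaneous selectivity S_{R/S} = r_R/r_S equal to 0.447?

S_{R/S} = (k₁/k₂)·C_A^1.5 ⇒ C_A = (S·k₂/k₁)^(1/1.5).
= (0.447×1.05/1.59)^(0.6667) = (0.2952)^(0.6667) = 0.443 mol·L⁻¹.

0.443 mol·L⁻¹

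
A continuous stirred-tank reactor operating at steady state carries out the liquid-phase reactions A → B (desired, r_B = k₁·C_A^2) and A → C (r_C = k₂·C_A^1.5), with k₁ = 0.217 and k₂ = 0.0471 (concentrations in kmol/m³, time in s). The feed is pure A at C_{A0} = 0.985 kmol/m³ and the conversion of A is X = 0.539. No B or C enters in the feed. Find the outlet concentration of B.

Exit C_A = C_{A0}(1−X) = 0.985×0.461 = 0.4541 kmol/m³.
A CSTR operates uniformly at the exit composition, giving r_B = 0.04474 and r_C = 0.01441 (each k·C_A^n at C_A = 0.4541).
Fraction of consumed A going to B: r_B/(r_B+r_C) = 0.7564.
C_B = 0.7564·C_{A0}·X = 0.7564×0.985×0.539 = 0.402 kmol/m³.

0.402 kmol/m³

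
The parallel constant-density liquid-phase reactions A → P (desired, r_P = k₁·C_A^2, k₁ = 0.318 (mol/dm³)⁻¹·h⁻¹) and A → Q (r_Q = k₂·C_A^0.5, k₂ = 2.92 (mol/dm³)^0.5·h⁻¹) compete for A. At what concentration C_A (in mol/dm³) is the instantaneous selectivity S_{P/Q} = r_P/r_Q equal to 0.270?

S_{P/Q} = (k₁/k₂)·C_A^1.5 ⇒ C_A = (S·k₂/k₁)^(1/1.5).
= (0.270×2.92/0.318)^(0.6667) = (2.479)^(0.6667) = 1.83 mol/dm³.

1.83 mol/dm³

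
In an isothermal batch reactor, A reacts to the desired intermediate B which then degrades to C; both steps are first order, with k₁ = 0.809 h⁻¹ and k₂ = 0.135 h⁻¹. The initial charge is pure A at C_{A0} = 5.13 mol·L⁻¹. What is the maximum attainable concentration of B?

3.58 mol·L⁻¹

For a first-order series the maximum intermediate yield is C_{B,max}/C_{A0} = (k₁/k₂)^[k₂/(k₂−k₁)].
= (0.809/0.135)^(0.135/(0.135−0.809)) = (5.993)^(-0.2003) = 0.6986.
C_{B,max} = 0.6986×5.13 = 3.58 mol·L⁻¹.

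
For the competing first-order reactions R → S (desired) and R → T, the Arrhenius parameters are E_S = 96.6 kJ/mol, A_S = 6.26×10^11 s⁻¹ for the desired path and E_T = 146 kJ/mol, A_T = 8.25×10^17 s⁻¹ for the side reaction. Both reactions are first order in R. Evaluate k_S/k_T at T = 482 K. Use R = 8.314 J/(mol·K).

0.171

k_S/k_T = (A_S/A_T)·exp[−(E_S−E_T)/(RT)] = (A_S/A_T)·exp[(E_T−E_S)/(RT)].
(E_T−E_S)/(RT) = (146−96.6)×10³/(8.314×482) = 49400/4007 = 12.33.
k_S/k_T = (6.26×10^11/8.25×10^17)·exp(12.33) = 7.588×10^-7 × 2.258×10^5 = 0.171.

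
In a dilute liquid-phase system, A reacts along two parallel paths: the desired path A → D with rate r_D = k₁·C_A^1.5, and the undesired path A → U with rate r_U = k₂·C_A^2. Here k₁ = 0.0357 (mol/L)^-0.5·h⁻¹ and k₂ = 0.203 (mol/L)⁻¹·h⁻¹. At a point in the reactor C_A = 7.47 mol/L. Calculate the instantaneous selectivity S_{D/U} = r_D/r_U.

0.0643

S_{D/U} = r_D/r_U = (k₁·C_A^1.5)/(k₂·C_A^2) = (k₁/k₂)·C_A^-0.5.
= (0.0357×7.470^1.5) / (0.203×7.470^2) = 0.7289/11.33 = 0.0643.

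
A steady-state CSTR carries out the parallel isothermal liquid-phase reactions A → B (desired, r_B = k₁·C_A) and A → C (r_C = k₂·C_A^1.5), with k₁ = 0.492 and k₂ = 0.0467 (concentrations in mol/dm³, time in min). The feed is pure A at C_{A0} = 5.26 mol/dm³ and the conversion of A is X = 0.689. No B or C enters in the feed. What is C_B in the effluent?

Exit C_A = C_{A0}(1−X) = 5.26×0.311 = 1.636 mol/dm³.
A CSTR operates uniformly at the exit composition, giving r_B = 0.8048 and r_C = 0.09771 (each k·C_A^n at C_A = 1.636).
Fraction of consumed A going to B: r_B/(r_B+r_C) = 0.8917.
C_B = 0.8917·C_{A0}·X = 0.8917×5.26×0.689 = 3.23 mol/dm³.

3.23 mol/dm³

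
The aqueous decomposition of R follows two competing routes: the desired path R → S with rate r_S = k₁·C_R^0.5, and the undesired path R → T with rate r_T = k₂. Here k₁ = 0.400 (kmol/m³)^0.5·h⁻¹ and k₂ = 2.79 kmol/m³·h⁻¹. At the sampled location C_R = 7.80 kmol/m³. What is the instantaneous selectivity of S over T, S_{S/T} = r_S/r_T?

S_{S/T} = r_S/r_T = (k₁·C_R^0.5)/(k₂) = (k₁/k₂)·C_R^0.5.
= (0.400×7.800^0.5) / (2.79) = 1.117/2.790 = 0.400.
Since the desired path is higher order in R, keeping C_R high (PFR or concentrated feed) favours S.

0.400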